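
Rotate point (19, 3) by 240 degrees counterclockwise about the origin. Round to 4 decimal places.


x' = 19*cos(240) - 3*sin(240) = -6.9019
y' = 19*sin(240) + 3*cos(240) = -17.9545

(-6.9019, -17.9545)


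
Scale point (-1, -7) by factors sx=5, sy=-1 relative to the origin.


Scaling: (x*sx, y*sy) = (-1*5, -7*-1) = (-5, 7)

(-5, 7)


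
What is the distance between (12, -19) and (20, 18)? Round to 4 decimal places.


d = sqrt((20-12)^2 + (18--19)^2) = 37.855

37.855


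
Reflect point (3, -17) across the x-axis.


Reflection across x-axis: (x, y) -> (x, -y)
(3, -17) -> (3, 17)

(3, 17)


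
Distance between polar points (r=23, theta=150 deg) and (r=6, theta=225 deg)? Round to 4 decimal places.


d = sqrt(r1^2 + r2^2 - 2*r1*r2*cos(t2-t1))
d = sqrt(23^2 + 6^2 - 2*23*6*cos(225-150)) = 22.2163

22.2163


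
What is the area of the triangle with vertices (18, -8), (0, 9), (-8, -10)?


Area = |x1(y2-y3) + x2(y3-y1) + x3(y1-y2)| / 2
= |18*(9--10) + 0*(-10--8) + -8*(-8-9)| / 2
= 239

239


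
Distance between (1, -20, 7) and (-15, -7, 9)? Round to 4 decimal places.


d = sqrt((-15-1)^2 + (-7--20)^2 + (9-7)^2) = 20.7123

20.7123


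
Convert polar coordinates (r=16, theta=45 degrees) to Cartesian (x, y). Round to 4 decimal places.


x = 16 * cos(45) = 11.3137
y = 16 * sin(45) = 11.3137

(11.3137, 11.3137)


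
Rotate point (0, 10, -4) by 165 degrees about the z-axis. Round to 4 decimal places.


x' = 0*cos(165) - 10*sin(165) = -2.5882
y' = 0*sin(165) + 10*cos(165) = -9.6593
z' = -4

(-2.5882, -9.6593, -4)


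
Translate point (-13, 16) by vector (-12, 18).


Translation: (x+dx, y+dy) = (-13+-12, 16+18) = (-25, 34)

(-25, 34)


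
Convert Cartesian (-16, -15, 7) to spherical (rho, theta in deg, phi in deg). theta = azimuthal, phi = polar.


rho = sqrt((-16)^2 + (-15)^2 + 7^2) = 23.0217
theta = atan2(-15, -16) = 223.1524 deg
phi = acos(7/23.0217) = 72.2983 deg

rho = 23.0217, theta = 223.1524 deg, phi = 72.2983 deg


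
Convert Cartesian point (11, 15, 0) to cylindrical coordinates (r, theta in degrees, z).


r = sqrt(11^2 + 15^2) = 18.6011
theta = atan2(15, 11) = 53.7462 deg
z = 0

r = 18.6011, theta = 53.7462 deg, z = 0


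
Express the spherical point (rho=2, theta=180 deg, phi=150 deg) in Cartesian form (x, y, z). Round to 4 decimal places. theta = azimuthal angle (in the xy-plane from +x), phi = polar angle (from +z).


x = 2 * sin(150) * cos(180) = -1
y = 2 * sin(150) * sin(180) = 0
z = 2 * cos(150) = -1.7321

(-1, 0, -1.7321)


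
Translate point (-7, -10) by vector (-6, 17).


Translation: (x+dx, y+dy) = (-7+-6, -10+17) = (-13, 7)

(-13, 7)


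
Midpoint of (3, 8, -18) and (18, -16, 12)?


Midpoint = ((3+18)/2, (8+-16)/2, (-18+12)/2) = (10.5, -4, -3)

(10.5, -4, -3)


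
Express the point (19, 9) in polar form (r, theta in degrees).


r = sqrt(19^2 + 9^2) = 21.0238
theta = atan2(9, 19) = 25.3462 degrees

r = 21.0238, theta = 25.3462 degrees


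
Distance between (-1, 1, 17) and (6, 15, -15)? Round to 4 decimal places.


d = sqrt((6--1)^2 + (15-1)^2 + (-15-17)^2) = 35.623

35.623


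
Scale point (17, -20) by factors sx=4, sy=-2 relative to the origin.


Scaling: (x*sx, y*sy) = (17*4, -20*-2) = (68, 40)

(68, 40)


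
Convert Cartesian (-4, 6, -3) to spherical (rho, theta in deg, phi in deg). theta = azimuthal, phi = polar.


rho = sqrt((-4)^2 + 6^2 + (-3)^2) = 7.8102
theta = atan2(6, -4) = 123.6901 deg
phi = acos(-3/7.8102) = 112.5885 deg

rho = 7.8102, theta = 123.6901 deg, phi = 112.5885 deg


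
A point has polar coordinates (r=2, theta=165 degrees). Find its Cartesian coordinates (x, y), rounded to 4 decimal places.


x = 2 * cos(165) = -1.9319
y = 2 * sin(165) = 0.5176

(-1.9319, 0.5176)


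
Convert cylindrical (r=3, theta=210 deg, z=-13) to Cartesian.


x = 3 * cos(210) = -2.5981
y = 3 * sin(210) = -1.5
z = -13

(-2.5981, -1.5, -13)


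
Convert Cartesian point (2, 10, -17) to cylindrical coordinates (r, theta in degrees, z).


r = sqrt(2^2 + 10^2) = 10.198
theta = atan2(10, 2) = 78.6901 deg
z = -17

r = 10.198, theta = 78.6901 deg, z = -17


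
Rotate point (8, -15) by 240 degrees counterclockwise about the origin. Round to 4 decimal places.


x' = 8*cos(240) - -15*sin(240) = -16.9904
y' = 8*sin(240) + -15*cos(240) = 0.5718

(-16.9904, 0.5718)


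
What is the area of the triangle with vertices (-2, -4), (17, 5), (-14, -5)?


Area = |x1(y2-y3) + x2(y3-y1) + x3(y1-y2)| / 2
= |-2*(5--5) + 17*(-5--4) + -14*(-4-5)| / 2
= 44.5

44.5


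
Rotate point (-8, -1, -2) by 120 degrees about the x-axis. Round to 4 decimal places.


x' = -8
y' = -1*cos(120) - -2*sin(120) = 2.2321
z' = -1*sin(120) + -2*cos(120) = 0.134

(-8, 2.2321, 0.134)


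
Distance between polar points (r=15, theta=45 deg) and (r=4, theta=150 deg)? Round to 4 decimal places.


d = sqrt(r1^2 + r2^2 - 2*r1*r2*cos(t2-t1))
d = sqrt(15^2 + 4^2 - 2*15*4*cos(150-45)) = 16.4942

16.4942


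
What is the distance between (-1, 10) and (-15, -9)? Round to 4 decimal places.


d = sqrt((-15--1)^2 + (-9-10)^2) = 23.6008

23.6008


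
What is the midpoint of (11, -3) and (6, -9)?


Midpoint = ((11+6)/2, (-3+-9)/2) = (8.5, -6)

(8.5, -6)


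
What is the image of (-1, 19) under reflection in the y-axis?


Reflection across y-axis: (x, y) -> (-x, y)
(-1, 19) -> (1, 19)

(1, 19)


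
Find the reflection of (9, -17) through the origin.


Reflection through origin: (x, y) -> (-x, -y)
(9, -17) -> (-9, 17)

(-9, 17)


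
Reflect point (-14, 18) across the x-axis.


Reflection across x-axis: (x, y) -> (x, -y)
(-14, 18) -> (-14, -18)

(-14, -18)


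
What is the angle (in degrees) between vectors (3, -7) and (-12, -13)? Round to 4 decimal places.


dot = 3*-12 + -7*-13 = 55
|u| = 7.6158, |v| = 17.6918
cos(angle) = 0.4082
angle = 65.908 degrees

65.908 degrees


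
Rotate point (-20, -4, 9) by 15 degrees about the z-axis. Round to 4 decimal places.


x' = -20*cos(15) - -4*sin(15) = -18.2832
y' = -20*sin(15) + -4*cos(15) = -9.0401
z' = 9

(-18.2832, -9.0401, 9)


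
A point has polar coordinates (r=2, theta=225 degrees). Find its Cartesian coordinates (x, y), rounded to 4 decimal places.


x = 2 * cos(225) = -1.4142
y = 2 * sin(225) = -1.4142

(-1.4142, -1.4142)


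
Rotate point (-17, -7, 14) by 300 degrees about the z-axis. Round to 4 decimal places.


x' = -17*cos(300) - -7*sin(300) = -14.5622
y' = -17*sin(300) + -7*cos(300) = 11.2224
z' = 14

(-14.5622, 11.2224, 14)


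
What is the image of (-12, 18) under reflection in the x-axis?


Reflection across x-axis: (x, y) -> (x, -y)
(-12, 18) -> (-12, -18)

(-12, -18)


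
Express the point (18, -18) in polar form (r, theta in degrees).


r = sqrt(18^2 + (-18)^2) = 25.4558
theta = atan2(-18, 18) = 315 degrees

r = 25.4558, theta = 315 degrees


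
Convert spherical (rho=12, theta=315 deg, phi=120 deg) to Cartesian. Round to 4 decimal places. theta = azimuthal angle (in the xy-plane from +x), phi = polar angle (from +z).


x = 12 * sin(120) * cos(315) = 7.3485
y = 12 * sin(120) * sin(315) = -7.3485
z = 12 * cos(120) = -6

(7.3485, -7.3485, -6)


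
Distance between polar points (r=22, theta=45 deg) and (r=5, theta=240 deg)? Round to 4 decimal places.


d = sqrt(r1^2 + r2^2 - 2*r1*r2*cos(t2-t1))
d = sqrt(22^2 + 5^2 - 2*22*5*cos(240-45)) = 26.8608

26.8608


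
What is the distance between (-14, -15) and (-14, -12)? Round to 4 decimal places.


d = sqrt((-14--14)^2 + (-12--15)^2) = 3

3


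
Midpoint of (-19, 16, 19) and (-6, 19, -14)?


Midpoint = ((-19+-6)/2, (16+19)/2, (19+-14)/2) = (-12.5, 17.5, 2.5)

(-12.5, 17.5, 2.5)


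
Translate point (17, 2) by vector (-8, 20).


Translation: (x+dx, y+dy) = (17+-8, 2+20) = (9, 22)

(9, 22)


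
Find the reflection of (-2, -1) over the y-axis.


Reflection across y-axis: (x, y) -> (-x, y)
(-2, -1) -> (2, -1)

(2, -1)


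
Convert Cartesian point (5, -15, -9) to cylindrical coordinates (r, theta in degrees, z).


r = sqrt(5^2 + (-15)^2) = 15.8114
theta = atan2(-15, 5) = 288.4349 deg
z = -9

r = 15.8114, theta = 288.4349 deg, z = -9


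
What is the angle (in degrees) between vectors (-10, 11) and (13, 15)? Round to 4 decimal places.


dot = -10*13 + 11*15 = 35
|u| = 14.8661, |v| = 19.8494
cos(angle) = 0.1186
angle = 83.1881 degrees

83.1881 degrees


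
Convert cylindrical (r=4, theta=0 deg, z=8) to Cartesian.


x = 4 * cos(0) = 4
y = 4 * sin(0) = 0
z = 8

(4, 0, 8)


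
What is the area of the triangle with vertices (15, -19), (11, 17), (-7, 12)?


Area = |x1(y2-y3) + x2(y3-y1) + x3(y1-y2)| / 2
= |15*(17-12) + 11*(12--19) + -7*(-19-17)| / 2
= 334

334


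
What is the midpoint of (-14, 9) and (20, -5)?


Midpoint = ((-14+20)/2, (9+-5)/2) = (3, 2)

(3, 2)


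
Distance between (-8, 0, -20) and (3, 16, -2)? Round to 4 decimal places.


d = sqrt((3--8)^2 + (16-0)^2 + (-2--20)^2) = 26.4764

26.4764


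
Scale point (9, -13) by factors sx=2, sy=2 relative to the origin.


Scaling: (x*sx, y*sy) = (9*2, -13*2) = (18, -26)

(18, -26)


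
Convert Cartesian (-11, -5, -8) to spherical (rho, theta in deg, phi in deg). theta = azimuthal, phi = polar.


rho = sqrt((-11)^2 + (-5)^2 + (-8)^2) = 14.4914
theta = atan2(-5, -11) = 204.444 deg
phi = acos(-8/14.4914) = 123.5079 deg

rho = 14.4914, theta = 204.444 deg, phi = 123.5079 deg


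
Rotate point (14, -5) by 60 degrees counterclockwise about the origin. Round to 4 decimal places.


x' = 14*cos(60) - -5*sin(60) = 11.3301
y' = 14*sin(60) + -5*cos(60) = 9.6244

(11.3301, 9.6244)


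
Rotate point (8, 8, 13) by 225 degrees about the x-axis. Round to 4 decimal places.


x' = 8
y' = 8*cos(225) - 13*sin(225) = 3.5355
z' = 8*sin(225) + 13*cos(225) = -14.8492

(8, 3.5355, -14.8492)


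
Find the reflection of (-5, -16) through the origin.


Reflection through origin: (x, y) -> (-x, -y)
(-5, -16) -> (5, 16)

(5, 16)


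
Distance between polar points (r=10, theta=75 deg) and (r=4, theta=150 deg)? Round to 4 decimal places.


d = sqrt(r1^2 + r2^2 - 2*r1*r2*cos(t2-t1))
d = sqrt(10^2 + 4^2 - 2*10*4*cos(150-75)) = 9.7619

9.7619


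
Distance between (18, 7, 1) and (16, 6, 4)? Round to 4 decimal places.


d = sqrt((16-18)^2 + (6-7)^2 + (4-1)^2) = 3.7417

3.7417


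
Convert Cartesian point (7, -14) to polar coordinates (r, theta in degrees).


r = sqrt(7^2 + (-14)^2) = 15.6525
theta = atan2(-14, 7) = 296.5651 degrees

r = 15.6525, theta = 296.5651 degrees


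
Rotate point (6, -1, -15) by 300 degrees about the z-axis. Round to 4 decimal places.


x' = 6*cos(300) - -1*sin(300) = 2.134
y' = 6*sin(300) + -1*cos(300) = -5.6962
z' = -15

(2.134, -5.6962, -15)


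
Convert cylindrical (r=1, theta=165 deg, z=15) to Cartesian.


x = 1 * cos(165) = -0.9659
y = 1 * sin(165) = 0.2588
z = 15

(-0.9659, 0.2588, 15)


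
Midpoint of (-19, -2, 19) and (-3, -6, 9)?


Midpoint = ((-19+-3)/2, (-2+-6)/2, (19+9)/2) = (-11, -4, 14)

(-11, -4, 14)


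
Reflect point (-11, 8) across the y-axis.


Reflection across y-axis: (x, y) -> (-x, y)
(-11, 8) -> (11, 8)

(11, 8)


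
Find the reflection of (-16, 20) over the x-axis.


Reflection across x-axis: (x, y) -> (x, -y)
(-16, 20) -> (-16, -20)

(-16, -20)


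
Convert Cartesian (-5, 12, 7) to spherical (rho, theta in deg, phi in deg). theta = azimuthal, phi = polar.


rho = sqrt((-5)^2 + 12^2 + 7^2) = 14.7648
theta = atan2(12, -5) = 112.6199 deg
phi = acos(7/14.7648) = 61.6992 deg

rho = 14.7648, theta = 112.6199 deg, phi = 61.6992 deg


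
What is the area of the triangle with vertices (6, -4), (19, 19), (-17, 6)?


Area = |x1(y2-y3) + x2(y3-y1) + x3(y1-y2)| / 2
= |6*(19-6) + 19*(6--4) + -17*(-4-19)| / 2
= 329.5

329.5


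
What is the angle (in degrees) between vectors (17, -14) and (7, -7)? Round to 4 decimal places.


dot = 17*7 + -14*-7 = 217
|u| = 22.0227, |v| = 9.8995
cos(angle) = 0.9954
angle = 5.5275 degrees

5.5275 degrees


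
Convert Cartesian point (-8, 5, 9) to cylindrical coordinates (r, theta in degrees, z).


r = sqrt((-8)^2 + 5^2) = 9.434
theta = atan2(5, -8) = 147.9946 deg
z = 9

r = 9.434, theta = 147.9946 deg, z = 9


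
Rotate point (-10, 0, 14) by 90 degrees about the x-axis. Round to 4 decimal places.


x' = -10
y' = 0*cos(90) - 14*sin(90) = -14
z' = 0*sin(90) + 14*cos(90) = 0

(-10, -14, 0)


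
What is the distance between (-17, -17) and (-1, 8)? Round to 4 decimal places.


d = sqrt((-1--17)^2 + (8--17)^2) = 29.6816

29.6816


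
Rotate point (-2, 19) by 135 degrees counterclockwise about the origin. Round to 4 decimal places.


x' = -2*cos(135) - 19*sin(135) = -12.0208
y' = -2*sin(135) + 19*cos(135) = -14.8492

(-12.0208, -14.8492)


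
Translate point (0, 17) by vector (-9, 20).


Translation: (x+dx, y+dy) = (0+-9, 17+20) = (-9, 37)

(-9, 37)


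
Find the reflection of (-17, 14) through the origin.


Reflection through origin: (x, y) -> (-x, -y)
(-17, 14) -> (17, -14)

(17, -14)


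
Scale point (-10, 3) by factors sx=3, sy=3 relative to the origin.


Scaling: (x*sx, y*sy) = (-10*3, 3*3) = (-30, 9)

(-30, 9)


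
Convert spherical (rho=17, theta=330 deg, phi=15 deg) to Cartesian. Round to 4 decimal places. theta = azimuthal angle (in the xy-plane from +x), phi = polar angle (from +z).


x = 17 * sin(15) * cos(330) = 3.8104
y = 17 * sin(15) * sin(330) = -2.2
z = 17 * cos(15) = 16.4207

(3.8104, -2.2, 16.4207)


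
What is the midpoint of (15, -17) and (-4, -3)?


Midpoint = ((15+-4)/2, (-17+-3)/2) = (5.5, -10)

(5.5, -10)


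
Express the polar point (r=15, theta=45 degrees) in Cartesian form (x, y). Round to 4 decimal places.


x = 15 * cos(45) = 10.6066
y = 15 * sin(45) = 10.6066

(10.6066, 10.6066)


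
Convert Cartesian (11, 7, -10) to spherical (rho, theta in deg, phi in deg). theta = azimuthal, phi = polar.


rho = sqrt(11^2 + 7^2 + (-10)^2) = 16.4317
theta = atan2(7, 11) = 32.4712 deg
phi = acos(-10/16.4317) = 127.4869 deg

rho = 16.4317, theta = 32.4712 deg, phi = 127.4869 deg


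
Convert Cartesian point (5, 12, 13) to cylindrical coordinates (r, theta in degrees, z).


r = sqrt(5^2 + 12^2) = 13
theta = atan2(12, 5) = 67.3801 deg
z = 13

r = 13, theta = 67.3801 deg, z = 13


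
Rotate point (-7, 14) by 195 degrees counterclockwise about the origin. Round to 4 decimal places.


x' = -7*cos(195) - 14*sin(195) = 10.3849
y' = -7*sin(195) + 14*cos(195) = -11.7112

(10.3849, -11.7112)


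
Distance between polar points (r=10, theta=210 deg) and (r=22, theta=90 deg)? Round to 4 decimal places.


d = sqrt(r1^2 + r2^2 - 2*r1*r2*cos(t2-t1))
d = sqrt(10^2 + 22^2 - 2*10*22*cos(90-210)) = 28.3549

28.3549


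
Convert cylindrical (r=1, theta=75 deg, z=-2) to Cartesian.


x = 1 * cos(75) = 0.2588
y = 1 * sin(75) = 0.9659
z = -2

(0.2588, 0.9659, -2)


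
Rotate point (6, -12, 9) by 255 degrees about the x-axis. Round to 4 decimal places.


x' = 6
y' = -12*cos(255) - 9*sin(255) = 11.7992
z' = -12*sin(255) + 9*cos(255) = 9.2617

(6, 11.7992, 9.2617)


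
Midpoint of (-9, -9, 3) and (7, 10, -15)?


Midpoint = ((-9+7)/2, (-9+10)/2, (3+-15)/2) = (-1, 0.5, -6)

(-1, 0.5, -6)


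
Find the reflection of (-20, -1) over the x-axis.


Reflection across x-axis: (x, y) -> (x, -y)
(-20, -1) -> (-20, 1)

(-20, 1)


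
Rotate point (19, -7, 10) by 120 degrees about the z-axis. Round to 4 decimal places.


x' = 19*cos(120) - -7*sin(120) = -3.4378
y' = 19*sin(120) + -7*cos(120) = 19.9545
z' = 10

(-3.4378, 19.9545, 10)


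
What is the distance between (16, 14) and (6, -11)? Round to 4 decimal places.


d = sqrt((6-16)^2 + (-11-14)^2) = 26.9258

26.9258


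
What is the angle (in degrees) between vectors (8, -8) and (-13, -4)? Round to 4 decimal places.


dot = 8*-13 + -8*-4 = -72
|u| = 11.3137, |v| = 13.6015
cos(angle) = -0.4679
angle = 117.8973 degrees

117.8973 degrees


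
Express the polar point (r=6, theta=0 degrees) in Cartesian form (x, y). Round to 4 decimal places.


x = 6 * cos(0) = 6
y = 6 * sin(0) = 0

(6, 0)


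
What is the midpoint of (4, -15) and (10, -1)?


Midpoint = ((4+10)/2, (-15+-1)/2) = (7, -8)

(7, -8)


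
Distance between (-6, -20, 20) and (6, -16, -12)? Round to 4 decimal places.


d = sqrt((6--6)^2 + (-16--20)^2 + (-12-20)^2) = 34.4093

34.4093


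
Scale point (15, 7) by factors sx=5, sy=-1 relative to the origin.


Scaling: (x*sx, y*sy) = (15*5, 7*-1) = (75, -7)

(75, -7)


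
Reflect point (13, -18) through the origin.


Reflection through origin: (x, y) -> (-x, -y)
(13, -18) -> (-13, 18)

(-13, 18)


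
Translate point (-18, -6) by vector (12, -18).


Translation: (x+dx, y+dy) = (-18+12, -6+-18) = (-6, -24)

(-6, -24)


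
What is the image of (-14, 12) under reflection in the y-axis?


Reflection across y-axis: (x, y) -> (-x, y)
(-14, 12) -> (14, 12)

(14, 12)


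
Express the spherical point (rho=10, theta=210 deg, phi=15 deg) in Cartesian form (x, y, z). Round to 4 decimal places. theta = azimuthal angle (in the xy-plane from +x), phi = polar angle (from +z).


x = 10 * sin(15) * cos(210) = -2.2414
y = 10 * sin(15) * sin(210) = -1.2941
z = 10 * cos(15) = 9.6593

(-2.2414, -1.2941, 9.6593)


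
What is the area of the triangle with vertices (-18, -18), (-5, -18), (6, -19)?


Area = |x1(y2-y3) + x2(y3-y1) + x3(y1-y2)| / 2
= |-18*(-18--19) + -5*(-19--18) + 6*(-18--18)| / 2
= 6.5

6.5


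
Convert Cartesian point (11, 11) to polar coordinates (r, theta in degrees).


r = sqrt(11^2 + 11^2) = 15.5563
theta = atan2(11, 11) = 45 degrees

r = 15.5563, theta = 45 degrees


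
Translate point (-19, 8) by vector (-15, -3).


Translation: (x+dx, y+dy) = (-19+-15, 8+-3) = (-34, 5)

(-34, 5)


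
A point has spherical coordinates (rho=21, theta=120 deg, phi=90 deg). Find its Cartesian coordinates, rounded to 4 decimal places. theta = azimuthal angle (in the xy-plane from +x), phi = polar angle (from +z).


x = 21 * sin(90) * cos(120) = -10.5
y = 21 * sin(90) * sin(120) = 18.1865
z = 21 * cos(90) = 0

(-10.5, 18.1865, 0)


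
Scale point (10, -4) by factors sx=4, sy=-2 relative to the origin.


Scaling: (x*sx, y*sy) = (10*4, -4*-2) = (40, 8)

(40, 8)


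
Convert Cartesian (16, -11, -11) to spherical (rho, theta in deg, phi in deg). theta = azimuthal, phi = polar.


rho = sqrt(16^2 + (-11)^2 + (-11)^2) = 22.3159
theta = atan2(-11, 16) = 325.4915 deg
phi = acos(-11/22.3159) = 119.5328 deg

rho = 22.3159, theta = 325.4915 deg, phi = 119.5328 deg


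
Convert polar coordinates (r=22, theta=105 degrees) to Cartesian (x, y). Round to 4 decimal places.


x = 22 * cos(105) = -5.694
y = 22 * sin(105) = 21.2504

(-5.694, 21.2504)


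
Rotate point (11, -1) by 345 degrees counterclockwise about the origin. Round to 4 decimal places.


x' = 11*cos(345) - -1*sin(345) = 10.3664
y' = 11*sin(345) + -1*cos(345) = -3.8129

(10.3664, -3.8129)


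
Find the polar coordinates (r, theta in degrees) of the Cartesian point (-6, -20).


r = sqrt((-6)^2 + (-20)^2) = 20.8806
theta = atan2(-20, -6) = 253.3008 degrees

r = 20.8806, theta = 253.3008 degrees


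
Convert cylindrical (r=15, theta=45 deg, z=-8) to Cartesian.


x = 15 * cos(45) = 10.6066
y = 15 * sin(45) = 10.6066
z = -8

(10.6066, 10.6066, -8)


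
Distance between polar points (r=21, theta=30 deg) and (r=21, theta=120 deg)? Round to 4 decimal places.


d = sqrt(r1^2 + r2^2 - 2*r1*r2*cos(t2-t1))
d = sqrt(21^2 + 21^2 - 2*21*21*cos(120-30)) = 29.6985

29.6985


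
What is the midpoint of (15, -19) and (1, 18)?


Midpoint = ((15+1)/2, (-19+18)/2) = (8, -0.5)

(8, -0.5)


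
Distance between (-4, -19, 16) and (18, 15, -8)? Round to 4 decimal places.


d = sqrt((18--4)^2 + (15--19)^2 + (-8-16)^2) = 47.0744

47.0744


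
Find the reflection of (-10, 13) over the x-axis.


Reflection across x-axis: (x, y) -> (x, -y)
(-10, 13) -> (-10, -13)

(-10, -13)


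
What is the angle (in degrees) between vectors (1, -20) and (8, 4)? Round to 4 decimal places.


dot = 1*8 + -20*4 = -72
|u| = 20.025, |v| = 8.9443
cos(angle) = -0.402
angle = 113.7026 degrees

113.7026 degrees


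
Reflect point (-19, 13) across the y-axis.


Reflection across y-axis: (x, y) -> (-x, y)
(-19, 13) -> (19, 13)

(19, 13)


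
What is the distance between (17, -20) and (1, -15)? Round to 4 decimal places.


d = sqrt((1-17)^2 + (-15--20)^2) = 16.7631

16.7631


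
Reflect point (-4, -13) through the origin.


Reflection through origin: (x, y) -> (-x, -y)
(-4, -13) -> (4, 13)

(4, 13)


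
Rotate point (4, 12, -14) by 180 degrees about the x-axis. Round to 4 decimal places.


x' = 4
y' = 12*cos(180) - -14*sin(180) = -12
z' = 12*sin(180) + -14*cos(180) = 14

(4, -12, 14)


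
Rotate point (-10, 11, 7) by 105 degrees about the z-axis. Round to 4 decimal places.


x' = -10*cos(105) - 11*sin(105) = -8.037
y' = -10*sin(105) + 11*cos(105) = -12.5063
z' = 7

(-8.037, -12.5063, 7)


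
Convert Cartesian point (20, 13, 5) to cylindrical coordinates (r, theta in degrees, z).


r = sqrt(20^2 + 13^2) = 23.8537
theta = atan2(13, 20) = 33.0239 deg
z = 5

r = 23.8537, theta = 33.0239 deg, z = 5


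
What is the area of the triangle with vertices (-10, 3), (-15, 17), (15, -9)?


Area = |x1(y2-y3) + x2(y3-y1) + x3(y1-y2)| / 2
= |-10*(17--9) + -15*(-9-3) + 15*(3-17)| / 2
= 145

145


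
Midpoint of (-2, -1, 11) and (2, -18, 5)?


Midpoint = ((-2+2)/2, (-1+-18)/2, (11+5)/2) = (0, -9.5, 8)

(0, -9.5, 8)


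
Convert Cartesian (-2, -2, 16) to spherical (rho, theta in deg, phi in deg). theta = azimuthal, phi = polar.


rho = sqrt((-2)^2 + (-2)^2 + 16^2) = 16.2481
theta = atan2(-2, -2) = 225 deg
phi = acos(16/16.2481) = 10.025 deg

rho = 16.2481, theta = 225 deg, phi = 10.025 deg


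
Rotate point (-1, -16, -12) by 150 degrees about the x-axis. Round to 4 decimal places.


x' = -1
y' = -16*cos(150) - -12*sin(150) = 19.8564
z' = -16*sin(150) + -12*cos(150) = 2.3923

(-1, 19.8564, 2.3923)


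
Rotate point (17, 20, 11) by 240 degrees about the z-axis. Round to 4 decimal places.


x' = 17*cos(240) - 20*sin(240) = 8.8205
y' = 17*sin(240) + 20*cos(240) = -24.7224
z' = 11

(8.8205, -24.7224, 11)


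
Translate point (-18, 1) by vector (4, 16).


Translation: (x+dx, y+dy) = (-18+4, 1+16) = (-14, 17)

(-14, 17)


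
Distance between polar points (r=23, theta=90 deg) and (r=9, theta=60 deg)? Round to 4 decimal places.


d = sqrt(r1^2 + r2^2 - 2*r1*r2*cos(t2-t1))
d = sqrt(23^2 + 9^2 - 2*23*9*cos(60-90)) = 15.8577

15.8577


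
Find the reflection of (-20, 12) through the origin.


Reflection through origin: (x, y) -> (-x, -y)
(-20, 12) -> (20, -12)

(20, -12)


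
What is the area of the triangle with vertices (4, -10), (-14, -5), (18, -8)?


Area = |x1(y2-y3) + x2(y3-y1) + x3(y1-y2)| / 2
= |4*(-5--8) + -14*(-8--10) + 18*(-10--5)| / 2
= 53

53


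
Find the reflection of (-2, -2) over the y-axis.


Reflection across y-axis: (x, y) -> (-x, y)
(-2, -2) -> (2, -2)

(2, -2)


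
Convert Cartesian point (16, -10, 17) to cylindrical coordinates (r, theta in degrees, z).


r = sqrt(16^2 + (-10)^2) = 18.868
theta = atan2(-10, 16) = 327.9946 deg
z = 17

r = 18.868, theta = 327.9946 deg, z = 17


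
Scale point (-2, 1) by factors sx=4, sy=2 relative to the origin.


Scaling: (x*sx, y*sy) = (-2*4, 1*2) = (-8, 2)

(-8, 2)


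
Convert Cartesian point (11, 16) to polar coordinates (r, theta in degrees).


r = sqrt(11^2 + 16^2) = 19.4165
theta = atan2(16, 11) = 55.4915 degrees

r = 19.4165, theta = 55.4915 degrees


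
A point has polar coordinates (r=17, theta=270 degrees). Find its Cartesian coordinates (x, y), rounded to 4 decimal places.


x = 17 * cos(270) = 0
y = 17 * sin(270) = -17

(0, -17)


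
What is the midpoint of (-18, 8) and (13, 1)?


Midpoint = ((-18+13)/2, (8+1)/2) = (-2.5, 4.5)

(-2.5, 4.5)


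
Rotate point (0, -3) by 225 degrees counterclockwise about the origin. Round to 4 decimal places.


x' = 0*cos(225) - -3*sin(225) = -2.1213
y' = 0*sin(225) + -3*cos(225) = 2.1213

(-2.1213, 2.1213)


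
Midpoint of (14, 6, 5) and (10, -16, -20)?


Midpoint = ((14+10)/2, (6+-16)/2, (5+-20)/2) = (12, -5, -7.5)

(12, -5, -7.5)


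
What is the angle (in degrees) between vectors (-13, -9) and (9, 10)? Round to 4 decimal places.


dot = -13*9 + -9*10 = -207
|u| = 15.8114, |v| = 13.4536
cos(angle) = -0.9731
angle = 166.6824 degrees

166.6824 degrees


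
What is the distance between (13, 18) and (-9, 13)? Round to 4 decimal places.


d = sqrt((-9-13)^2 + (13-18)^2) = 22.561

22.561


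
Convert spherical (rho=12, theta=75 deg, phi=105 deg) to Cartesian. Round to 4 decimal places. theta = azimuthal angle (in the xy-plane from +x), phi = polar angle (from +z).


x = 12 * sin(105) * cos(75) = 3
y = 12 * sin(105) * sin(75) = 11.1962
z = 12 * cos(105) = -3.1058

(3, 11.1962, -3.1058)


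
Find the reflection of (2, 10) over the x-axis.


Reflection across x-axis: (x, y) -> (x, -y)
(2, 10) -> (2, -10)

(2, -10)


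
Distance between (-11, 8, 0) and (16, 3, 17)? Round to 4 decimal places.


d = sqrt((16--11)^2 + (3-8)^2 + (17-0)^2) = 32.2955

32.2955


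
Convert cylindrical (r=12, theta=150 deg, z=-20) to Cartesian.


x = 12 * cos(150) = -10.3923
y = 12 * sin(150) = 6
z = -20

(-10.3923, 6, -20)


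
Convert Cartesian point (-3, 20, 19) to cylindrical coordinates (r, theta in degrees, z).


r = sqrt((-3)^2 + 20^2) = 20.2237
theta = atan2(20, -3) = 98.5308 deg
z = 19

r = 20.2237, theta = 98.5308 deg, z = 19


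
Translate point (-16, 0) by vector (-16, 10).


Translation: (x+dx, y+dy) = (-16+-16, 0+10) = (-32, 10)

(-32, 10)


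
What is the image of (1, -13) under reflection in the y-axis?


Reflection across y-axis: (x, y) -> (-x, y)
(1, -13) -> (-1, -13)

(-1, -13)


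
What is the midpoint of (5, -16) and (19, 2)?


Midpoint = ((5+19)/2, (-16+2)/2) = (12, -7)

(12, -7)


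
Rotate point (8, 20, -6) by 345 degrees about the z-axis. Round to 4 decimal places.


x' = 8*cos(345) - 20*sin(345) = 12.9038
y' = 8*sin(345) + 20*cos(345) = 17.248
z' = -6

(12.9038, 17.248, -6)


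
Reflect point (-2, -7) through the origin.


Reflection through origin: (x, y) -> (-x, -y)
(-2, -7) -> (2, 7)

(2, 7)


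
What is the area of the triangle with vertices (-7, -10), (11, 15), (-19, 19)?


Area = |x1(y2-y3) + x2(y3-y1) + x3(y1-y2)| / 2
= |-7*(15-19) + 11*(19--10) + -19*(-10-15)| / 2
= 411

411


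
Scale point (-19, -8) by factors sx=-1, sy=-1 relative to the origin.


Scaling: (x*sx, y*sy) = (-19*-1, -8*-1) = (19, 8)

(19, 8)


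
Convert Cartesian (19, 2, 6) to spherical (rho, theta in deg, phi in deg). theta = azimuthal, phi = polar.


rho = sqrt(19^2 + 2^2 + 6^2) = 20.025
theta = atan2(2, 19) = 6.009 deg
phi = acos(6/20.025) = 72.5649 deg

rho = 20.025, theta = 6.009 deg, phi = 72.5649 deg


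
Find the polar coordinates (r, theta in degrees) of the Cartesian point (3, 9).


r = sqrt(3^2 + 9^2) = 9.4868
theta = atan2(9, 3) = 71.5651 degrees

r = 9.4868, theta = 71.5651 degrees


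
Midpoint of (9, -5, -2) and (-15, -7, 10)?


Midpoint = ((9+-15)/2, (-5+-7)/2, (-2+10)/2) = (-3, -6, 4)

(-3, -6, 4)


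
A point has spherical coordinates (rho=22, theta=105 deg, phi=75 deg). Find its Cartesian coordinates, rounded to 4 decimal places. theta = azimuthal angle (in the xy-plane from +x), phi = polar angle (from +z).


x = 22 * sin(75) * cos(105) = -5.5
y = 22 * sin(75) * sin(105) = 20.5263
z = 22 * cos(75) = 5.694

(-5.5, 20.5263, 5.694)


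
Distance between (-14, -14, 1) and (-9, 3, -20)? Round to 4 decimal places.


d = sqrt((-9--14)^2 + (3--14)^2 + (-20-1)^2) = 27.4773

27.4773


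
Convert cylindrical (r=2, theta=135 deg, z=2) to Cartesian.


x = 2 * cos(135) = -1.4142
y = 2 * sin(135) = 1.4142
z = 2

(-1.4142, 1.4142, 2)


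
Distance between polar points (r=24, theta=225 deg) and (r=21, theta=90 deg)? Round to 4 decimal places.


d = sqrt(r1^2 + r2^2 - 2*r1*r2*cos(t2-t1))
d = sqrt(24^2 + 21^2 - 2*24*21*cos(90-225)) = 41.5904

41.5904


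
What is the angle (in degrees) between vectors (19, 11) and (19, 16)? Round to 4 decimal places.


dot = 19*19 + 11*16 = 537
|u| = 21.9545, |v| = 24.8395
cos(angle) = 0.9847
angle = 10.0323 degrees

10.0323 degrees


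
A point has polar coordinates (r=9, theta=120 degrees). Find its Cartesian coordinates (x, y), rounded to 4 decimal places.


x = 9 * cos(120) = -4.5
y = 9 * sin(120) = 7.7942

(-4.5, 7.7942)


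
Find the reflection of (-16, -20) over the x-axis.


Reflection across x-axis: (x, y) -> (x, -y)
(-16, -20) -> (-16, 20)

(-16, 20)


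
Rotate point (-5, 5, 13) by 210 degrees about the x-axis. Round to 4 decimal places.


x' = -5
y' = 5*cos(210) - 13*sin(210) = 2.1699
z' = 5*sin(210) + 13*cos(210) = -13.7583

(-5, 2.1699, -13.7583)


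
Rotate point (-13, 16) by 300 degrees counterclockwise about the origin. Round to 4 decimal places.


x' = -13*cos(300) - 16*sin(300) = 7.3564
y' = -13*sin(300) + 16*cos(300) = 19.2583

(7.3564, 19.2583)


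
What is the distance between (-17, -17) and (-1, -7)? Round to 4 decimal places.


d = sqrt((-1--17)^2 + (-7--17)^2) = 18.868

18.868


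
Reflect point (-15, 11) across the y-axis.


Reflection across y-axis: (x, y) -> (-x, y)
(-15, 11) -> (15, 11)

(15, 11)


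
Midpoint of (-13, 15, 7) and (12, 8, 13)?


Midpoint = ((-13+12)/2, (15+8)/2, (7+13)/2) = (-0.5, 11.5, 10)

(-0.5, 11.5, 10)


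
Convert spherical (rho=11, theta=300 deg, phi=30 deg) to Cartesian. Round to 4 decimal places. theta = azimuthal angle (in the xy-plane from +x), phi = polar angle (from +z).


x = 11 * sin(30) * cos(300) = 2.75
y = 11 * sin(30) * sin(300) = -4.7631
z = 11 * cos(30) = 9.5263

(2.75, -4.7631, 9.5263)


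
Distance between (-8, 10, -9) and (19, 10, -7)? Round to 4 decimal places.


d = sqrt((19--8)^2 + (10-10)^2 + (-7--9)^2) = 27.074

27.074


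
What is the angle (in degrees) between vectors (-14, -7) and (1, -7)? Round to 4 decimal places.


dot = -14*1 + -7*-7 = 35
|u| = 15.6525, |v| = 7.0711
cos(angle) = 0.3162
angle = 71.5651 degrees

71.5651 degrees


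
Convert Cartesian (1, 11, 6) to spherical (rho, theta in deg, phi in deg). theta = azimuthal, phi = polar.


rho = sqrt(1^2 + 11^2 + 6^2) = 12.5698
theta = atan2(11, 1) = 84.8056 deg
phi = acos(6/12.5698) = 61.4886 deg

rho = 12.5698, theta = 84.8056 deg, phi = 61.4886 deg


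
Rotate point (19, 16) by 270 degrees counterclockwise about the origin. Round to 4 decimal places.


x' = 19*cos(270) - 16*sin(270) = 16
y' = 19*sin(270) + 16*cos(270) = -19

(16, -19)


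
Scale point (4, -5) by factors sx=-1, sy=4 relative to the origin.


Scaling: (x*sx, y*sy) = (4*-1, -5*4) = (-4, -20)

(-4, -20)


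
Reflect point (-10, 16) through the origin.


Reflection through origin: (x, y) -> (-x, -y)
(-10, 16) -> (10, -16)

(10, -16)


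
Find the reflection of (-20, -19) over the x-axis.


Reflection across x-axis: (x, y) -> (x, -y)
(-20, -19) -> (-20, 19)

(-20, 19)


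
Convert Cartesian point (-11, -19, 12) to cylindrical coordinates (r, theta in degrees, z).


r = sqrt((-11)^2 + (-19)^2) = 21.9545
theta = atan2(-19, -11) = 239.9314 deg
z = 12

r = 21.9545, theta = 239.9314 deg, z = 12


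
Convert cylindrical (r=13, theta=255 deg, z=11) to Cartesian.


x = 13 * cos(255) = -3.3646
y = 13 * sin(255) = -12.557
z = 11

(-3.3646, -12.557, 11)


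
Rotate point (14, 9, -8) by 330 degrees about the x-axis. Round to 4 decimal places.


x' = 14
y' = 9*cos(330) - -8*sin(330) = 3.7942
z' = 9*sin(330) + -8*cos(330) = -11.4282

(14, 3.7942, -11.4282)


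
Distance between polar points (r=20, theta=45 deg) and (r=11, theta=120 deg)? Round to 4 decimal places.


d = sqrt(r1^2 + r2^2 - 2*r1*r2*cos(t2-t1))
d = sqrt(20^2 + 11^2 - 2*20*11*cos(120-45)) = 20.1772

20.1772


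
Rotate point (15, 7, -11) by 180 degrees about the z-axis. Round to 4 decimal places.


x' = 15*cos(180) - 7*sin(180) = -15
y' = 15*sin(180) + 7*cos(180) = -7
z' = -11

(-15, -7, -11)


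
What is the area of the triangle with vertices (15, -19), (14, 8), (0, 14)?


Area = |x1(y2-y3) + x2(y3-y1) + x3(y1-y2)| / 2
= |15*(8-14) + 14*(14--19) + 0*(-19-8)| / 2
= 186

186


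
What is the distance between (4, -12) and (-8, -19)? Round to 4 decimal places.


d = sqrt((-8-4)^2 + (-19--12)^2) = 13.8924

13.8924


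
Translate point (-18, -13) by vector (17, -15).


Translation: (x+dx, y+dy) = (-18+17, -13+-15) = (-1, -28)

(-1, -28)


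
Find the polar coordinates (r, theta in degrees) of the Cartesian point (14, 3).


r = sqrt(14^2 + 3^2) = 14.3178
theta = atan2(3, 14) = 12.0948 degrees

r = 14.3178, theta = 12.0948 degrees


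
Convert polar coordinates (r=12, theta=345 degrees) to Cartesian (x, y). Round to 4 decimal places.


x = 12 * cos(345) = 11.5911
y = 12 * sin(345) = -3.1058

(11.5911, -3.1058)


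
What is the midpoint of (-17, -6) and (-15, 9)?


Midpoint = ((-17+-15)/2, (-6+9)/2) = (-16, 1.5)

(-16, 1.5)


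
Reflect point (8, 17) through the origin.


Reflection through origin: (x, y) -> (-x, -y)
(8, 17) -> (-8, -17)

(-8, -17)


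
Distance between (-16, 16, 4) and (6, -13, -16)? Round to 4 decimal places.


d = sqrt((6--16)^2 + (-13-16)^2 + (-16-4)^2) = 41.5331

41.5331


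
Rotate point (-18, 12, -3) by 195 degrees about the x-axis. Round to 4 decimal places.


x' = -18
y' = 12*cos(195) - -3*sin(195) = -12.3676
z' = 12*sin(195) + -3*cos(195) = -0.2081

(-18, -12.3676, -0.2081)


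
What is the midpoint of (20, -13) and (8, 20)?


Midpoint = ((20+8)/2, (-13+20)/2) = (14, 3.5)

(14, 3.5)


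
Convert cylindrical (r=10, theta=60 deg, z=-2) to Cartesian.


x = 10 * cos(60) = 5
y = 10 * sin(60) = 8.6603
z = -2

(5, 8.6603, -2)


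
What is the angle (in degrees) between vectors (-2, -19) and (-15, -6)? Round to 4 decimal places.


dot = -2*-15 + -19*-6 = 144
|u| = 19.105, |v| = 16.1555
cos(angle) = 0.4665
angle = 62.1896 degrees

62.1896 degrees


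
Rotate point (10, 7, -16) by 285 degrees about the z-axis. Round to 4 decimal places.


x' = 10*cos(285) - 7*sin(285) = 9.3497
y' = 10*sin(285) + 7*cos(285) = -7.8475
z' = -16

(9.3497, -7.8475, -16)


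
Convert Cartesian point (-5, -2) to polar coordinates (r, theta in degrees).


r = sqrt((-5)^2 + (-2)^2) = 5.3852
theta = atan2(-2, -5) = 201.8014 degrees

r = 5.3852, theta = 201.8014 degrees


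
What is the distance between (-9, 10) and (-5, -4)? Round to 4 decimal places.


d = sqrt((-5--9)^2 + (-4-10)^2) = 14.5602

14.5602


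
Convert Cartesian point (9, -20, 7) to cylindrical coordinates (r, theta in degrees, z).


r = sqrt(9^2 + (-20)^2) = 21.9317
theta = atan2(-20, 9) = 294.2277 deg
z = 7

r = 21.9317, theta = 294.2277 deg, z = 7


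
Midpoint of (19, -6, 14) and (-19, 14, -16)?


Midpoint = ((19+-19)/2, (-6+14)/2, (14+-16)/2) = (0, 4, -1)

(0, 4, -1)


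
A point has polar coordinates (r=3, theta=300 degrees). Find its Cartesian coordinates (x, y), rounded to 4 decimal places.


x = 3 * cos(300) = 1.5
y = 3 * sin(300) = -2.5981

(1.5, -2.5981)


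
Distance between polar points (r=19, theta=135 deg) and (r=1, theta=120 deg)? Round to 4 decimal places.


d = sqrt(r1^2 + r2^2 - 2*r1*r2*cos(t2-t1))
d = sqrt(19^2 + 1^2 - 2*19*1*cos(120-135)) = 18.0359

18.0359


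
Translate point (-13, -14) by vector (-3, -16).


Translation: (x+dx, y+dy) = (-13+-3, -14+-16) = (-16, -30)

(-16, -30)


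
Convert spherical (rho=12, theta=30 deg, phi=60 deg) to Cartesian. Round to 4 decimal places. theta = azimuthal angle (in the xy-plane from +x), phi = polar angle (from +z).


x = 12 * sin(60) * cos(30) = 9
y = 12 * sin(60) * sin(30) = 5.1962
z = 12 * cos(60) = 6

(9, 5.1962, 6)


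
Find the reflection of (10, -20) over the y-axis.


Reflection across y-axis: (x, y) -> (-x, y)
(10, -20) -> (-10, -20)

(-10, -20)


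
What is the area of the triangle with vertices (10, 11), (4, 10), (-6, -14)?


Area = |x1(y2-y3) + x2(y3-y1) + x3(y1-y2)| / 2
= |10*(10--14) + 4*(-14-11) + -6*(11-10)| / 2
= 67

67


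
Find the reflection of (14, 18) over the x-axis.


Reflection across x-axis: (x, y) -> (x, -y)
(14, 18) -> (14, -18)

(14, -18)


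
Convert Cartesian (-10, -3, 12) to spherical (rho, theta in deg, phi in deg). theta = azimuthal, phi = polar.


rho = sqrt((-10)^2 + (-3)^2 + 12^2) = 15.906
theta = atan2(-3, -10) = 196.6992 deg
phi = acos(12/15.906) = 41.0241 deg

rho = 15.906, theta = 196.6992 deg, phi = 41.0241 deg


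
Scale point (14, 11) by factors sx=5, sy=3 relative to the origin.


Scaling: (x*sx, y*sy) = (14*5, 11*3) = (70, 33)

(70, 33)


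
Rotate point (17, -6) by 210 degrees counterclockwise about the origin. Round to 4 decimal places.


x' = 17*cos(210) - -6*sin(210) = -17.7224
y' = 17*sin(210) + -6*cos(210) = -3.3038

(-17.7224, -3.3038)


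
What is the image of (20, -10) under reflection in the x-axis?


Reflection across x-axis: (x, y) -> (x, -y)
(20, -10) -> (20, 10)

(20, 10)


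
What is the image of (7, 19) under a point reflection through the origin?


Reflection through origin: (x, y) -> (-x, -y)
(7, 19) -> (-7, -19)

(-7, -19)


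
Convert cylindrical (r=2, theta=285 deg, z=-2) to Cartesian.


x = 2 * cos(285) = 0.5176
y = 2 * sin(285) = -1.9319
z = -2

(0.5176, -1.9319, -2)


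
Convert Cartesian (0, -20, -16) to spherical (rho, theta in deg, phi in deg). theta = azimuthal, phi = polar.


rho = sqrt(0^2 + (-20)^2 + (-16)^2) = 25.6125
theta = atan2(-20, 0) = 270 deg
phi = acos(-16/25.6125) = 128.6598 deg

rho = 25.6125, theta = 270 deg, phi = 128.6598 deg


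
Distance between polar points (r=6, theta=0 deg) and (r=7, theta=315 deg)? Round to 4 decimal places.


d = sqrt(r1^2 + r2^2 - 2*r1*r2*cos(t2-t1))
d = sqrt(6^2 + 7^2 - 2*6*7*cos(315-0)) = 5.0599

5.0599


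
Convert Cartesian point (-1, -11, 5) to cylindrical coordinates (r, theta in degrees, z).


r = sqrt((-1)^2 + (-11)^2) = 11.0454
theta = atan2(-11, -1) = 264.8056 deg
z = 5

r = 11.0454, theta = 264.8056 deg, z = 5


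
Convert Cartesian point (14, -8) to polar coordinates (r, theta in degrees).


r = sqrt(14^2 + (-8)^2) = 16.1245
theta = atan2(-8, 14) = 330.2551 degrees

r = 16.1245, theta = 330.2551 degrees


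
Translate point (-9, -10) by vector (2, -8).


Translation: (x+dx, y+dy) = (-9+2, -10+-8) = (-7, -18)

(-7, -18)


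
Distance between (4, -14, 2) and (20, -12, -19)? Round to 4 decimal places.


d = sqrt((20-4)^2 + (-12--14)^2 + (-19-2)^2) = 26.4764

26.4764


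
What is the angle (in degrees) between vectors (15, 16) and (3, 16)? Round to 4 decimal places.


dot = 15*3 + 16*16 = 301
|u| = 21.9317, |v| = 16.2788
cos(angle) = 0.8431
angle = 32.5327 degrees

32.5327 degrees


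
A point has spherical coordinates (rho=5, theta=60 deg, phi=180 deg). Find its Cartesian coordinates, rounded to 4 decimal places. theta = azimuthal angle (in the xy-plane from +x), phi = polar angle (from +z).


x = 5 * sin(180) * cos(60) = 0
y = 5 * sin(180) * sin(60) = 0
z = 5 * cos(180) = -5

(0, 0, -5)


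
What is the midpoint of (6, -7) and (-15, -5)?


Midpoint = ((6+-15)/2, (-7+-5)/2) = (-4.5, -6)

(-4.5, -6)


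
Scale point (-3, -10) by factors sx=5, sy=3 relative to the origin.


Scaling: (x*sx, y*sy) = (-3*5, -10*3) = (-15, -30)

(-15, -30)
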